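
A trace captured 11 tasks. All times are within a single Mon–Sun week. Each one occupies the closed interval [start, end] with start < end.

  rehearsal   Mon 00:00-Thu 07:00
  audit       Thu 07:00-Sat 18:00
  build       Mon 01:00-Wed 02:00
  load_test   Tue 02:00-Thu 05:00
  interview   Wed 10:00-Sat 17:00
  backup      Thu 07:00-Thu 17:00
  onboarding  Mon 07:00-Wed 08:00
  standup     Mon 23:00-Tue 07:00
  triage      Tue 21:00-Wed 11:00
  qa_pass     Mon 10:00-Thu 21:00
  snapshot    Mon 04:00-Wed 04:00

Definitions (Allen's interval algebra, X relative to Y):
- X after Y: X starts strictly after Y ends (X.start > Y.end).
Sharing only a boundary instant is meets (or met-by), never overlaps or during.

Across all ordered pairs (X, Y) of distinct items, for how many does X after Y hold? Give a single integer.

17

Checking all 110 ordered pairs for relation 'after'; matching pairs in alphabetical order:
(audit, build): audit after build ✓
(audit, load_test): audit after load_test ✓
(audit, onboarding): audit after onboarding ✓
(audit, snapshot): audit after snapshot ✓
(audit, standup): audit after standup ✓
(audit, triage): audit after triage ✓
(backup, build): backup after build ✓
(backup, load_test): backup after load_test ✓
(backup, onboarding): backup after onboarding ✓
(backup, snapshot): backup after snapshot ✓
(backup, standup): backup after standup ✓
(backup, triage): backup after triage ✓
(interview, build): interview after build ✓
(interview, onboarding): interview after onboarding ✓
(interview, snapshot): interview after snapshot ✓
(interview, standup): interview after standup ✓
(triage, standup): triage after standup ✓
Count: 17.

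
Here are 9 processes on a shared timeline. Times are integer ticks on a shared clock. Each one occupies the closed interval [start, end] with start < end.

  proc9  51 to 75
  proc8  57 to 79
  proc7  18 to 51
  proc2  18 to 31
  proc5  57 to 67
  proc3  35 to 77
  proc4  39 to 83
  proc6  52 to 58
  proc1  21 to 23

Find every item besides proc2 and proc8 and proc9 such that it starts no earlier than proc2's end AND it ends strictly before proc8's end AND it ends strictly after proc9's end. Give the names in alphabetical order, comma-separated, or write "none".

proc3

Conditions: its start is no earlier than proc2's end (X.start >= 31) AND its end is strictly before proc8's end (X.end < 79) AND its end is strictly after proc9's end (X.end > 75).
proc1: start 21 >= 31? ✗; end 23 < 79? ✓; end 23 > 75? ✗ → no.
proc3: start 35 >= 31? ✓; end 77 < 79? ✓; end 77 > 75? ✓ → yes.
proc4: start 39 >= 31? ✓; end 83 < 79? ✗; end 83 > 75? ✓ → no.
proc5: start 57 >= 31? ✓; end 67 < 79? ✓; end 67 > 75? ✗ → no.
proc6: start 52 >= 31? ✓; end 58 < 79? ✓; end 58 > 75? ✗ → no.
proc7: start 18 >= 31? ✗; end 51 < 79? ✓; end 51 > 75? ✗ → no.
Result: proc3.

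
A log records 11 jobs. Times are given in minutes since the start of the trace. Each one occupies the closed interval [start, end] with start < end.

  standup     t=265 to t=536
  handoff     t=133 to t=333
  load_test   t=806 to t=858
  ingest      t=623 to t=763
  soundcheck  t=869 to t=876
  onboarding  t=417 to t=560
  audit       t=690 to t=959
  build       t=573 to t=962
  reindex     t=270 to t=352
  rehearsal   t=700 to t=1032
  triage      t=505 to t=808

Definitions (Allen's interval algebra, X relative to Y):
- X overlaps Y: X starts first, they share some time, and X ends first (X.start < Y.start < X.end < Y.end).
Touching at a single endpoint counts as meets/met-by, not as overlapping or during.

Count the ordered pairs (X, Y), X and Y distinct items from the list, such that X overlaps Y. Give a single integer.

13

Checking all 110 ordered pairs for relation 'overlaps'; matching pairs in alphabetical order:
(audit, rehearsal): audit overlaps rehearsal ✓
(build, rehearsal): build overlaps rehearsal ✓
(handoff, reindex): handoff overlaps reindex ✓
(handoff, standup): handoff overlaps standup ✓
(ingest, audit): ingest overlaps audit ✓
(ingest, rehearsal): ingest overlaps rehearsal ✓
(onboarding, triage): onboarding overlaps triage ✓
(standup, onboarding): standup overlaps onboarding ✓
(standup, triage): standup overlaps triage ✓
(triage, audit): triage overlaps audit ✓
(triage, build): triage overlaps build ✓
(triage, load_test): triage overlaps load_test ✓
(triage, rehearsal): triage overlaps rehearsal ✓
Count: 13.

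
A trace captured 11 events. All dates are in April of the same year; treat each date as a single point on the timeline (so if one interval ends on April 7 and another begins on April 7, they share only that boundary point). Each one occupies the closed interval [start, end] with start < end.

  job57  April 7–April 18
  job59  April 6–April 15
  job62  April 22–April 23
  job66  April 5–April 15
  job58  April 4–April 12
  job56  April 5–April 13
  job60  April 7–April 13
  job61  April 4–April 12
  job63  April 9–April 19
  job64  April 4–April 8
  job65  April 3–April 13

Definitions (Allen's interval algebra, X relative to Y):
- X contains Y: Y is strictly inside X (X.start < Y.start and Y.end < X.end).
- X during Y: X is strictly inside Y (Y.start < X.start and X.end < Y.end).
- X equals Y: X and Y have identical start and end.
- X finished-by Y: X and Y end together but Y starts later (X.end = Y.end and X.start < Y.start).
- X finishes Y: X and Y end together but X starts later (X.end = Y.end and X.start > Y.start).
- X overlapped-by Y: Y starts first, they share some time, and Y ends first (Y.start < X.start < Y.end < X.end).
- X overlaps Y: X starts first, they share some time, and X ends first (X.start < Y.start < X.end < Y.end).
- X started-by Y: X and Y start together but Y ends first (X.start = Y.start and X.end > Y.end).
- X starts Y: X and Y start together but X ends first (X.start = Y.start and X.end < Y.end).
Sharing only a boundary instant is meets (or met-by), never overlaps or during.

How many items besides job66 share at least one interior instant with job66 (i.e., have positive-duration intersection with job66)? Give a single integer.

Target job66 = [April 5, April 15].
job56 [April 5, April 13] → starts → counts.
job57 [April 7, April 18] → overlapped-by → counts.
job58 [April 4, April 12] → overlaps → counts.
job59 [April 6, April 15] → finishes → counts.
job60 [April 7, April 13] → during → counts.
job61 [April 4, April 12] → overlaps → counts.
job62 [April 22, April 23] → after → no.
job63 [April 9, April 19] → overlapped-by → counts.
job64 [April 4, April 8] → overlaps → counts.
job65 [April 3, April 13] → overlaps → counts.
Total: 9.

9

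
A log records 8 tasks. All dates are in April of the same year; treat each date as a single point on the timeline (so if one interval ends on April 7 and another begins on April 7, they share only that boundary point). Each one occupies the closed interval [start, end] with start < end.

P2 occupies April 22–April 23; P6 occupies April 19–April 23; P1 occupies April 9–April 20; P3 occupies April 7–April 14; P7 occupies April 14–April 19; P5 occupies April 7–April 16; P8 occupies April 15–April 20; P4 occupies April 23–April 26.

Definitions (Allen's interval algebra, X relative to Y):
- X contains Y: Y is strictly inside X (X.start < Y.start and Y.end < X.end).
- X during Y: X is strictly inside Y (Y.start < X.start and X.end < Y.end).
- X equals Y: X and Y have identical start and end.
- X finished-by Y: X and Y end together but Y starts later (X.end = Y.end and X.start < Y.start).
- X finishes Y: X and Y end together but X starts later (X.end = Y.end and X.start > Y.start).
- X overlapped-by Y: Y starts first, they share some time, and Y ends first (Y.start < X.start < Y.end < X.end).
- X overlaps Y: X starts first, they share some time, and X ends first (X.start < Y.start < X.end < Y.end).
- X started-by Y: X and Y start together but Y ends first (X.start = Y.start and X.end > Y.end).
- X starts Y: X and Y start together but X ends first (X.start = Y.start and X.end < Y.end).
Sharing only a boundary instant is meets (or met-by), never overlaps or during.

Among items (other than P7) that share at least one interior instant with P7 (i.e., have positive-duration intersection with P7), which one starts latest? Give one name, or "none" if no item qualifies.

Target P7 = [April 14, April 19].
P1 [April 9, April 20] → contains → candidate.
P2 [April 22, April 23] → after → excluded.
P3 [April 7, April 14] → meets → excluded.
P4 [April 23, April 26] → after → excluded.
P5 [April 7, April 16] → overlaps → candidate.
P6 [April 19, April 23] → met-by → excluded.
P8 [April 15, April 20] → overlapped-by → candidate.
Among candidates, latest start is April 15 → P8.

P8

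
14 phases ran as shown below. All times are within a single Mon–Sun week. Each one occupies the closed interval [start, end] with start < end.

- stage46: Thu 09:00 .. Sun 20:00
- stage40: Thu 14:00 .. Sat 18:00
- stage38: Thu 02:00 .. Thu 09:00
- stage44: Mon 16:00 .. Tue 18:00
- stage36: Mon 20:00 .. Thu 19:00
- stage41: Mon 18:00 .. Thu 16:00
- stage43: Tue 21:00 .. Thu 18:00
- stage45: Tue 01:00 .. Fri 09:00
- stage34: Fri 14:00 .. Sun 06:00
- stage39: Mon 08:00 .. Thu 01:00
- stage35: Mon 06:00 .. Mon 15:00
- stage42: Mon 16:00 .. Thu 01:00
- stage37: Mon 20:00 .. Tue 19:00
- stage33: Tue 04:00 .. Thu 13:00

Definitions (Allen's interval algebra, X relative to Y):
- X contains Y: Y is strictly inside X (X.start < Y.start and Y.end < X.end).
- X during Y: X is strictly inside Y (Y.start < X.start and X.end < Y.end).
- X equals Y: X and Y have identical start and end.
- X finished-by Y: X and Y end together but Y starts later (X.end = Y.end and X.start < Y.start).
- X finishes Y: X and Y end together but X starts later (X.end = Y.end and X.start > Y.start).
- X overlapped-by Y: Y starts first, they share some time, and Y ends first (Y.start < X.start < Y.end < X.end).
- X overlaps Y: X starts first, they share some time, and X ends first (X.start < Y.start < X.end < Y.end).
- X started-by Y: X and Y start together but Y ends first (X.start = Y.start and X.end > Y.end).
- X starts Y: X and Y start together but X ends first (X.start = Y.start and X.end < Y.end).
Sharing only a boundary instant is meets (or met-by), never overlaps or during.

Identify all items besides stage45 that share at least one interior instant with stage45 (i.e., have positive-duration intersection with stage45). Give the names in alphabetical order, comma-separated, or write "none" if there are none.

Target stage45 = [Tue 01:00, Fri 09:00].
stage33 [Tue 04:00, Thu 13:00] → during → yes.
stage34 [Fri 14:00, Sun 06:00] → after → no.
stage35 [Mon 06:00, Mon 15:00] → before → no.
stage36 [Mon 20:00, Thu 19:00] → overlaps → yes.
stage37 [Mon 20:00, Tue 19:00] → overlaps → yes.
stage38 [Thu 02:00, Thu 09:00] → during → yes.
stage39 [Mon 08:00, Thu 01:00] → overlaps → yes.
stage40 [Thu 14:00, Sat 18:00] → overlapped-by → yes.
stage41 [Mon 18:00, Thu 16:00] → overlaps → yes.
stage42 [Mon 16:00, Thu 01:00] → overlaps → yes.
stage43 [Tue 21:00, Thu 18:00] → during → yes.
stage44 [Mon 16:00, Tue 18:00] → overlaps → yes.
stage46 [Thu 09:00, Sun 20:00] → overlapped-by → yes.
Result: stage33, stage36, stage37, stage38, stage39, stage40, stage41, stage42, stage43, stage44, stage46.

stage33, stage36, stage37, stage38, stage39, stage40, stage41, stage42, stage43, stage44, stage46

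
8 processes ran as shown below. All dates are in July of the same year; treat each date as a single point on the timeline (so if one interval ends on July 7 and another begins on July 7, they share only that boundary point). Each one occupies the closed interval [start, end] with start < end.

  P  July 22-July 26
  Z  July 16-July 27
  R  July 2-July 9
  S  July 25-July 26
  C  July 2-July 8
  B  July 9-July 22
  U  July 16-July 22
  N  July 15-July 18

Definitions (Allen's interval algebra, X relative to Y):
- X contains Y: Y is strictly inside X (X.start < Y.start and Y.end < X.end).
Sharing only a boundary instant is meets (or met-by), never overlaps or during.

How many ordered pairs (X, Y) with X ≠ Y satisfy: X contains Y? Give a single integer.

Checking all 56 ordered pairs for relation 'contains'; matching pairs in alphabetical order:
(B, N): B contains N ✓
(Z, P): Z contains P ✓
(Z, S): Z contains S ✓
Count: 3.

3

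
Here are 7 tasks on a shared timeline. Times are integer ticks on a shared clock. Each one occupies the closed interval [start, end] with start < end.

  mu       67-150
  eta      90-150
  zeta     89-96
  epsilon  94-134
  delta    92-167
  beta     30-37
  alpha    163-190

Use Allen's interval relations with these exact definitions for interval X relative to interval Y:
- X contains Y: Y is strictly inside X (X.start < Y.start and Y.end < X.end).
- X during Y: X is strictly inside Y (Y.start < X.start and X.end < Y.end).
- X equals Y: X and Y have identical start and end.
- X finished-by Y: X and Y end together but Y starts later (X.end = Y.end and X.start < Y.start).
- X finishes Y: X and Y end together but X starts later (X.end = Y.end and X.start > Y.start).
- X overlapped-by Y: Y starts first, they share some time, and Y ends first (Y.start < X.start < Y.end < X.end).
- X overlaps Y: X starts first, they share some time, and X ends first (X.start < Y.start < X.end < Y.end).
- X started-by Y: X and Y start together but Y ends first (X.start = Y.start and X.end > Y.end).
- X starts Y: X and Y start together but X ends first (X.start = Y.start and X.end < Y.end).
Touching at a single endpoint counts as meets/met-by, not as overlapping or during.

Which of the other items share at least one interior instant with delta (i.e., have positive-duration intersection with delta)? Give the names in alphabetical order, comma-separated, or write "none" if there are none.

alpha, epsilon, eta, mu, zeta

Target delta = [92, 167].
alpha [163, 190] → overlapped-by → yes.
beta [30, 37] → before → no.
epsilon [94, 134] → during → yes.
eta [90, 150] → overlaps → yes.
mu [67, 150] → overlaps → yes.
zeta [89, 96] → overlaps → yes.
Result: alpha, epsilon, eta, mu, zeta.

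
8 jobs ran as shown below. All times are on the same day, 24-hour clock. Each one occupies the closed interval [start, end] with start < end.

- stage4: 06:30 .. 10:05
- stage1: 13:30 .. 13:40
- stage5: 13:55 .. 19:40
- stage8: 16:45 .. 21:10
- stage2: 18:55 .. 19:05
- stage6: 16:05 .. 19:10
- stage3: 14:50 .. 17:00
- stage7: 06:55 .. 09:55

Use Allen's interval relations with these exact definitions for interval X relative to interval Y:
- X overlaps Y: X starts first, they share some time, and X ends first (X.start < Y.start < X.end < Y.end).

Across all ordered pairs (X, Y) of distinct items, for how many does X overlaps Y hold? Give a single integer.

Checking all 56 ordered pairs for relation 'overlaps'; matching pairs in alphabetical order:
(stage3, stage6): stage3 overlaps stage6 ✓
(stage3, stage8): stage3 overlaps stage8 ✓
(stage5, stage8): stage5 overlaps stage8 ✓
(stage6, stage8): stage6 overlaps stage8 ✓
Count: 4.

4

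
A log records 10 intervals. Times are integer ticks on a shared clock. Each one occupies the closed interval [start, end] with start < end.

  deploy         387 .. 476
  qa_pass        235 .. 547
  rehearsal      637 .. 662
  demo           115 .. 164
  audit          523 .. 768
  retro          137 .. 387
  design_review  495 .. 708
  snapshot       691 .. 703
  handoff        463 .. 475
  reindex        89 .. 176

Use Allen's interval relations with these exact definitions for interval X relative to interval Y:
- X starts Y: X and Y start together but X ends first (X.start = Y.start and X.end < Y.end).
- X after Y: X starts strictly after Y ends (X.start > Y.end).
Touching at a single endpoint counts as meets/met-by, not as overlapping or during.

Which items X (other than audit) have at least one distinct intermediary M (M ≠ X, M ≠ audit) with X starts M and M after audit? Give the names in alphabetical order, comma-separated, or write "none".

none

Target audit = [523, 768].
Intermediaries M with M after audit: none.
Union: none.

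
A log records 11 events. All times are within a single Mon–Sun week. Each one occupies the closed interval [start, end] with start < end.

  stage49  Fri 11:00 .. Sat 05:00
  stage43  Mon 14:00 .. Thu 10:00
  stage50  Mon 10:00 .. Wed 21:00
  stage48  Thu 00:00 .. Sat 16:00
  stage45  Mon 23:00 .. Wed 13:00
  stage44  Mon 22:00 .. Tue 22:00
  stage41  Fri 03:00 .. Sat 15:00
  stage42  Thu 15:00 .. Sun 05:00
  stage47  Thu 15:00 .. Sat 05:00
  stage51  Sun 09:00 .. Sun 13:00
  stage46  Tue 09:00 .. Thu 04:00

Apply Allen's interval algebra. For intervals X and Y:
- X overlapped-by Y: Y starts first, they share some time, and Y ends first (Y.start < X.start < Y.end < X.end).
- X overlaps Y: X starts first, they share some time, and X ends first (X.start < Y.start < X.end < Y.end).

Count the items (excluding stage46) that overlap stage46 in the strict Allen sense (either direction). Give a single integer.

4

Target stage46 = [Tue 09:00, Thu 04:00].
stage41 [Fri 03:00, Sat 15:00] → after → no.
stage42 [Thu 15:00, Sun 05:00] → after → no.
stage43 [Mon 14:00, Thu 10:00] → contains → no.
stage44 [Mon 22:00, Tue 22:00] → overlaps → counts.
stage45 [Mon 23:00, Wed 13:00] → overlaps → counts.
stage47 [Thu 15:00, Sat 05:00] → after → no.
stage48 [Thu 00:00, Sat 16:00] → overlapped-by → counts.
stage49 [Fri 11:00, Sat 05:00] → after → no.
stage50 [Mon 10:00, Wed 21:00] → overlaps → counts.
stage51 [Sun 09:00, Sun 13:00] → after → no.
Total: 4.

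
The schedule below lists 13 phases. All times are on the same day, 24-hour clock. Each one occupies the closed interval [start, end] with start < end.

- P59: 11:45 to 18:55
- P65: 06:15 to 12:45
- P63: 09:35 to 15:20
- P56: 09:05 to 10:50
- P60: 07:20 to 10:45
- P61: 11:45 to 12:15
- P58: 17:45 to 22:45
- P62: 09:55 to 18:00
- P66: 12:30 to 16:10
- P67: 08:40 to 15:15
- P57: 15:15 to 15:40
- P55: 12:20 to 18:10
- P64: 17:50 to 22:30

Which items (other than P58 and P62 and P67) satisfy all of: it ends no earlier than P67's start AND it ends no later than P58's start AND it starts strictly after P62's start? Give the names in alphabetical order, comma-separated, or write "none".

Conditions: its end is no earlier than P67's start (X.end >= 08:40) AND its end is no later than P58's start (X.end <= 17:45) AND its start is strictly after P62's start (X.start > 09:55).
P55: end 18:10 >= 08:40? ✓; end 18:10 <= 17:45? ✗; start 12:20 > 09:55? ✓ → no.
P56: end 10:50 >= 08:40? ✓; end 10:50 <= 17:45? ✓; start 09:05 > 09:55? ✗ → no.
P57: end 15:40 >= 08:40? ✓; end 15:40 <= 17:45? ✓; start 15:15 > 09:55? ✓ → yes.
P59: end 18:55 >= 08:40? ✓; end 18:55 <= 17:45? ✗; start 11:45 > 09:55? ✓ → no.
P60: end 10:45 >= 08:40? ✓; end 10:45 <= 17:45? ✓; start 07:20 > 09:55? ✗ → no.
P61: end 12:15 >= 08:40? ✓; end 12:15 <= 17:45? ✓; start 11:45 > 09:55? ✓ → yes.
P63: end 15:20 >= 08:40? ✓; end 15:20 <= 17:45? ✓; start 09:35 > 09:55? ✗ → no.
P64: end 22:30 >= 08:40? ✓; end 22:30 <= 17:45? ✗; start 17:50 > 09:55? ✓ → no.
P65: end 12:45 >= 08:40? ✓; end 12:45 <= 17:45? ✓; start 06:15 > 09:55? ✗ → no.
P66: end 16:10 >= 08:40? ✓; end 16:10 <= 17:45? ✓; start 12:30 > 09:55? ✓ → yes.
Result: P57, P61, P66.

P57, P61, P66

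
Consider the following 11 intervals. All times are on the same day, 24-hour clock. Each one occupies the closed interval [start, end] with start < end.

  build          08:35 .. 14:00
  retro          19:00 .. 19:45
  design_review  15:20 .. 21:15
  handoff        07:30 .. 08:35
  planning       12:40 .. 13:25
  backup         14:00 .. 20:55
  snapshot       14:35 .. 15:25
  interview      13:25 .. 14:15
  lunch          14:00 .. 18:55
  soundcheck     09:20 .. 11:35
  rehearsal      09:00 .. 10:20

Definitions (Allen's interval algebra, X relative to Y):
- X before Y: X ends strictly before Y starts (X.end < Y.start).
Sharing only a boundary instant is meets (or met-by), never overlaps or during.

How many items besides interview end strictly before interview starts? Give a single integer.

Target interview = [13:25, 14:15].
backup [14:00, 20:55] → overlapped-by → no.
build [08:35, 14:00] → overlaps → no.
design_review [15:20, 21:15] → after → no.
handoff [07:30, 08:35] → before → counts.
lunch [14:00, 18:55] → overlapped-by → no.
planning [12:40, 13:25] → meets → no.
rehearsal [09:00, 10:20] → before → counts.
retro [19:00, 19:45] → after → no.
snapshot [14:35, 15:25] → after → no.
soundcheck [09:20, 11:35] → before → counts.
Total: 3.

3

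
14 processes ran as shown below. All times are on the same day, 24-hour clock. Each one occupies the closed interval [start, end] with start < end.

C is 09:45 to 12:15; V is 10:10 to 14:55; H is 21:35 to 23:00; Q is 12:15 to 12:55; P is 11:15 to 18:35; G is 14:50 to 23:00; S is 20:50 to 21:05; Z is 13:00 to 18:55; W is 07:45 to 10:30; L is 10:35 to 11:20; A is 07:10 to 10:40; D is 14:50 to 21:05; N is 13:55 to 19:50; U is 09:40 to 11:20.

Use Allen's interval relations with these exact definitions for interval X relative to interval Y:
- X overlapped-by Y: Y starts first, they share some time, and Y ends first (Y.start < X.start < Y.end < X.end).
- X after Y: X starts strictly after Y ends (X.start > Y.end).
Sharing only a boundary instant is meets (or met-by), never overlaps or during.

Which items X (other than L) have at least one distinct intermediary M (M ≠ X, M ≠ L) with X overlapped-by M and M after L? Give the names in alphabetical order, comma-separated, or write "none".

D, G, N

Target L = [10:35, 11:20].
Intermediaries M with M after L: D, G, H, N, Q, S, Z.
Via D — items with X overlapped-by D: none.
Via G — items with X overlapped-by G: none.
Via H — items with X overlapped-by H: none.
Via N — items with X overlapped-by N: D, G.
Via Q — items with X overlapped-by Q: none.
Via S — items with X overlapped-by S: none.
Via Z — items with X overlapped-by Z: D, G, N.
Union: D, G, N.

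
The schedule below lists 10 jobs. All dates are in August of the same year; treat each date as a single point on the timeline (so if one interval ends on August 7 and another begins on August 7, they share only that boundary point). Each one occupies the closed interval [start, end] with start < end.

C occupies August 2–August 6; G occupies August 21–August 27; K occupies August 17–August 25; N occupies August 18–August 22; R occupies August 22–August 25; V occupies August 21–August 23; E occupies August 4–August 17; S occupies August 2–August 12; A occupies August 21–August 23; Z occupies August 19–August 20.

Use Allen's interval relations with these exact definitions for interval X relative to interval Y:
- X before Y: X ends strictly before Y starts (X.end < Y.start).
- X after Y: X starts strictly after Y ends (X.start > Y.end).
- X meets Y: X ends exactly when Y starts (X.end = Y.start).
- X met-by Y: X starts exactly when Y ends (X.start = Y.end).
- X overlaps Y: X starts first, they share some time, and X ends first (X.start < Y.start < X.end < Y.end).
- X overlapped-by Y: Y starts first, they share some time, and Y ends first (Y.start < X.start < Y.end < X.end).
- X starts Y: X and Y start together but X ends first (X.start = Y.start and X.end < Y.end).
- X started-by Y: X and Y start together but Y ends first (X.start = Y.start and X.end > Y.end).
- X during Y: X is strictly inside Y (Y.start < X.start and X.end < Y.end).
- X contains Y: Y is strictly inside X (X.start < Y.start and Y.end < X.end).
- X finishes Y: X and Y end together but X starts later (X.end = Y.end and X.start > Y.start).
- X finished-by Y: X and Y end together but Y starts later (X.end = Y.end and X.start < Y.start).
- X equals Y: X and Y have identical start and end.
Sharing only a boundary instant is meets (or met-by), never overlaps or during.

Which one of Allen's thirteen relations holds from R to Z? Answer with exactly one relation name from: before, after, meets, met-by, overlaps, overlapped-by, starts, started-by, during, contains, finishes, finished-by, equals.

R = [August 22, August 25]; Z = [August 19, August 20].
Compare endpoints: R.start > Z.start, R.start > Z.end, R.end > Z.start, R.end > Z.end.
That pattern is 'after'.

after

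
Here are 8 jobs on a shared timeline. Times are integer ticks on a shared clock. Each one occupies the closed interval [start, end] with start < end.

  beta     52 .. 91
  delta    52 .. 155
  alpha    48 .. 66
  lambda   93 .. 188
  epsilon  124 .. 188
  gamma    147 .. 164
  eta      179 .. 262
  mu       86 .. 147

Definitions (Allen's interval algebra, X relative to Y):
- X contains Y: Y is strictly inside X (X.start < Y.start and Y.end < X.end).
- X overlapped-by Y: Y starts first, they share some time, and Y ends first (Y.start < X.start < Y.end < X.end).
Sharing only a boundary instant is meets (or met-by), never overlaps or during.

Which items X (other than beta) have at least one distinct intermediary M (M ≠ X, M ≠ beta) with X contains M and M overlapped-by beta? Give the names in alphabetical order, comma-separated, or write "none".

Target beta = [52, 91].
Intermediaries M with M overlapped-by beta: mu.
Via mu — items with X contains mu: delta.
Union: delta.

delta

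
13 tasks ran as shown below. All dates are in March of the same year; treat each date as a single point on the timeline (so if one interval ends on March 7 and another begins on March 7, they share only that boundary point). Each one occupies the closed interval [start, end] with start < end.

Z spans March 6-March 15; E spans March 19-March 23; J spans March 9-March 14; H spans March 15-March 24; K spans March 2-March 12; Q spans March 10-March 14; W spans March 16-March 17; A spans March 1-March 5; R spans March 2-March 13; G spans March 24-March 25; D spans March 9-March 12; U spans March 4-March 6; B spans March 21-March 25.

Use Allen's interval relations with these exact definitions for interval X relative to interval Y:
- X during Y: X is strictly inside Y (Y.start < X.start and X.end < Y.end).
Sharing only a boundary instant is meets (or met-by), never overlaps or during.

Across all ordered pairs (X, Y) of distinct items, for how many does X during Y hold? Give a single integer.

Checking all 156 ordered pairs for relation 'during'; matching pairs in alphabetical order:
(D, R): D during R ✓
(D, Z): D during Z ✓
(E, H): E during H ✓
(J, Z): J during Z ✓
(Q, Z): Q during Z ✓
(U, K): U during K ✓
(U, R): U during R ✓
(W, H): W during H ✓
Count: 8.

8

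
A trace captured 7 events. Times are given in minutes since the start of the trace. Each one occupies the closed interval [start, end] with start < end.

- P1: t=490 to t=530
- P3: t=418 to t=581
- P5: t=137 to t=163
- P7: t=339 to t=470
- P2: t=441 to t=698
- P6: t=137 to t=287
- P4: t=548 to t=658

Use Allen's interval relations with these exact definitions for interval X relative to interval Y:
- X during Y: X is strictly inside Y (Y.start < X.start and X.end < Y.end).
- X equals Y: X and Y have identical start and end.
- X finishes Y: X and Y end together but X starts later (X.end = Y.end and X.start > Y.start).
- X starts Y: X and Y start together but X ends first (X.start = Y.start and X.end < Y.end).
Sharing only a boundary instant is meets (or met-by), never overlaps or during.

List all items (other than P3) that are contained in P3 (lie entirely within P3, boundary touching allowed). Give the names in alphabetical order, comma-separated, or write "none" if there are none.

P1

Target P3 = [t=418, t=581].
P1 [t=490, t=530] → during → yes.
P2 [t=441, t=698] → overlapped-by → no.
P4 [t=548, t=658] → overlapped-by → no.
P5 [t=137, t=163] → before → no.
P6 [t=137, t=287] → before → no.
P7 [t=339, t=470] → overlaps → no.
Result: P1.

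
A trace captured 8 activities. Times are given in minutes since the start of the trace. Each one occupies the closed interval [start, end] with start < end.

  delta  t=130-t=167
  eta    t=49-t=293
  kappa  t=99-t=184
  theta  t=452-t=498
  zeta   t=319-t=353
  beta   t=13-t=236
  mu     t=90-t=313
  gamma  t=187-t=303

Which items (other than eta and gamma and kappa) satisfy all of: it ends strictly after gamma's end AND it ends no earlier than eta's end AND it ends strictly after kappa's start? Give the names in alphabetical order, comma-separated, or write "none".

mu, theta, zeta

Conditions: its end is strictly after gamma's end (X.end > t=303) AND its end is no earlier than eta's end (X.end >= t=293) AND its end is strictly after kappa's start (X.end > t=99).
beta: end t=236 > t=303? ✗; end t=236 >= t=293? ✗; end t=236 > t=99? ✓ → no.
delta: end t=167 > t=303? ✗; end t=167 >= t=293? ✗; end t=167 > t=99? ✓ → no.
mu: end t=313 > t=303? ✓; end t=313 >= t=293? ✓; end t=313 > t=99? ✓ → yes.
theta: end t=498 > t=303? ✓; end t=498 >= t=293? ✓; end t=498 > t=99? ✓ → yes.
zeta: end t=353 > t=303? ✓; end t=353 >= t=293? ✓; end t=353 > t=99? ✓ → yes.
Result: mu, theta, zeta.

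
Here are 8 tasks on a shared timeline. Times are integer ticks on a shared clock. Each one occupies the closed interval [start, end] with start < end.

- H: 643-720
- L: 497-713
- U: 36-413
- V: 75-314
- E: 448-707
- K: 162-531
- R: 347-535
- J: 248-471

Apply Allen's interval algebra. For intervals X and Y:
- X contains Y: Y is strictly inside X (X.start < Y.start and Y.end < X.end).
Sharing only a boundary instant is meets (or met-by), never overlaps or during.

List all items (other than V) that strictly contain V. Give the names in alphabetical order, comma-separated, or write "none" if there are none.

U

Target V = [75, 314].
E [448, 707] → after → no.
H [643, 720] → after → no.
J [248, 471] → overlapped-by → no.
K [162, 531] → overlapped-by → no.
L [497, 713] → after → no.
R [347, 535] → after → no.
U [36, 413] → contains → yes.
Result: U.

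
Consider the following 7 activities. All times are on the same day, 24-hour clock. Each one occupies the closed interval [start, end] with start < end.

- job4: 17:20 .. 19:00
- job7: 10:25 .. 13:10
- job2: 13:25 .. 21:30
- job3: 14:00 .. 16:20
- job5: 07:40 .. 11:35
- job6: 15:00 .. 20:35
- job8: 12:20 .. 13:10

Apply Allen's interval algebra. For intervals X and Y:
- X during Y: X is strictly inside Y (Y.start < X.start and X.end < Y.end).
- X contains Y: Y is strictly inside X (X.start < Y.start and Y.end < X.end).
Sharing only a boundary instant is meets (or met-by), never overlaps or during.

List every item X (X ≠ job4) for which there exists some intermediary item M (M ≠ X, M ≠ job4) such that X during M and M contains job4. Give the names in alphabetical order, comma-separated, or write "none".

Target job4 = [17:20, 19:00].
Intermediaries M with M contains job4: job2, job6.
Via job2 — items with X during job2: job3, job6.
Via job6 — items with X during job6: none.
Union: job3, job6.

job3, job6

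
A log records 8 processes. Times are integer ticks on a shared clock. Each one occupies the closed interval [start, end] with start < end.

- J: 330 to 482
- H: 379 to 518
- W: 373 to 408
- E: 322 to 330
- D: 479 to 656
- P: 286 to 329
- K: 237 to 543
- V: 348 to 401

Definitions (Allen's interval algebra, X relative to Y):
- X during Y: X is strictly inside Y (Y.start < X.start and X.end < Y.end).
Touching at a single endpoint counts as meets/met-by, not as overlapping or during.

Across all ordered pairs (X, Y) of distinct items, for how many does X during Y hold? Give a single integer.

8

Checking all 56 ordered pairs for relation 'during'; matching pairs in alphabetical order:
(E, K): E during K ✓
(H, K): H during K ✓
(J, K): J during K ✓
(P, K): P during K ✓
(V, J): V during J ✓
(V, K): V during K ✓
(W, J): W during J ✓
(W, K): W during K ✓
Count: 8.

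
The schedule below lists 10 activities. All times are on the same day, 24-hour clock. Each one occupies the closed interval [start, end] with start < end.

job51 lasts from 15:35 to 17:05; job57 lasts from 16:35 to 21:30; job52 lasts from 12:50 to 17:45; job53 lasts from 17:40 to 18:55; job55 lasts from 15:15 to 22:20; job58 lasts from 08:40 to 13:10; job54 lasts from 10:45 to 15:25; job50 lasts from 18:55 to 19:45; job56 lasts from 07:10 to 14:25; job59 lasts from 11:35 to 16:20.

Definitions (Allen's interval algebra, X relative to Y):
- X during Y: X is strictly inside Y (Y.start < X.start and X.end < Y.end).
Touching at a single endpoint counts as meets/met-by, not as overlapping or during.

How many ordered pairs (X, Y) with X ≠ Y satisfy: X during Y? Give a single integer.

8

Checking all 90 ordered pairs for relation 'during'; matching pairs in alphabetical order:
(job50, job55): job50 during job55 ✓
(job50, job57): job50 during job57 ✓
(job51, job52): job51 during job52 ✓
(job51, job55): job51 during job55 ✓
(job53, job55): job53 during job55 ✓
(job53, job57): job53 during job57 ✓
(job57, job55): job57 during job55 ✓
(job58, job56): job58 during job56 ✓
Count: 8.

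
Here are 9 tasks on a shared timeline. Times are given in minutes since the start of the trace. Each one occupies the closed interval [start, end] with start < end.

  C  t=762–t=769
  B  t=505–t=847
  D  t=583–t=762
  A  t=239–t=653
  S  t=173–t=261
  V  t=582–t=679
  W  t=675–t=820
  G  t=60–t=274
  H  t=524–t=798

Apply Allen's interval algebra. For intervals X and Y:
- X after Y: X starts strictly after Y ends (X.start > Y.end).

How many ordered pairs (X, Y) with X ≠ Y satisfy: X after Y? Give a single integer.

Checking all 72 ordered pairs for relation 'after'; matching pairs in alphabetical order:
(B, G): B after G ✓
(B, S): B after S ✓
(C, A): C after A ✓
(C, G): C after G ✓
(C, S): C after S ✓
(C, V): C after V ✓
(D, G): D after G ✓
(D, S): D after S ✓
(H, G): H after G ✓
(H, S): H after S ✓
(V, G): V after G ✓
(V, S): V after S ✓
(W, A): W after A ✓
(W, G): W after G ✓
(W, S): W after S ✓
Count: 15.

15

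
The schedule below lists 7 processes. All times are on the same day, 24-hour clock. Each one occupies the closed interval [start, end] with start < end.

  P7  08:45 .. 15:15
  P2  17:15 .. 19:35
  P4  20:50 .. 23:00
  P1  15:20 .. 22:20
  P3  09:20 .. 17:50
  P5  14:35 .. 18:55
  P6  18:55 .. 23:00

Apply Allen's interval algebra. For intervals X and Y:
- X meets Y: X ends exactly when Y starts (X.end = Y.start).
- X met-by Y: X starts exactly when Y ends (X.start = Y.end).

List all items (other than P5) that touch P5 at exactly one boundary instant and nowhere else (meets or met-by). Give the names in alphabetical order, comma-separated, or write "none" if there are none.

P6

Target P5 = [14:35, 18:55].
P1 [15:20, 22:20] → overlapped-by → no.
P2 [17:15, 19:35] → overlapped-by → no.
P3 [09:20, 17:50] → overlaps → no.
P4 [20:50, 23:00] → after → no.
P6 [18:55, 23:00] → met-by → yes.
P7 [08:45, 15:15] → overlaps → no.
Result: P6.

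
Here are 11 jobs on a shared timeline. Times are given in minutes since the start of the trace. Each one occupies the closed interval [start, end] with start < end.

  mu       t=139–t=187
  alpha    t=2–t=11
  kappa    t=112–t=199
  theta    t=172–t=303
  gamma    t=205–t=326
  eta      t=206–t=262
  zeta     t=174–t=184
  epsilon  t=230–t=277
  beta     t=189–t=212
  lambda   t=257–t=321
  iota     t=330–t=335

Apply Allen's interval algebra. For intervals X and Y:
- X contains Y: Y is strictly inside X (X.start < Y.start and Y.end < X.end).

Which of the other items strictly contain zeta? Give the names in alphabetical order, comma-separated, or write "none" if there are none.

Target zeta = [t=174, t=184].
alpha [t=2, t=11] → before → no.
beta [t=189, t=212] → after → no.
epsilon [t=230, t=277] → after → no.
eta [t=206, t=262] → after → no.
gamma [t=205, t=326] → after → no.
iota [t=330, t=335] → after → no.
kappa [t=112, t=199] → contains → yes.
lambda [t=257, t=321] → after → no.
mu [t=139, t=187] → contains → yes.
theta [t=172, t=303] → contains → yes.
Result: kappa, mu, theta.

kappa, mu, theta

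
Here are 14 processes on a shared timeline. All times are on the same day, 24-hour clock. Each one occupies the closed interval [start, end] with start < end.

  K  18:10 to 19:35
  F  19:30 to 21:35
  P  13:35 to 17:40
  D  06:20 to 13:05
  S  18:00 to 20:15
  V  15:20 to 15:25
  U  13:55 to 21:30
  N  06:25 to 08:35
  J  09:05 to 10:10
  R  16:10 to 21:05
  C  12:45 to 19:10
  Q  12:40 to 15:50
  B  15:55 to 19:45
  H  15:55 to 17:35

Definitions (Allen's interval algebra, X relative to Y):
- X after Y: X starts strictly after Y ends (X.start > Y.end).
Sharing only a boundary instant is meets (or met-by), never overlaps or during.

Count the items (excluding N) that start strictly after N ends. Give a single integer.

Target N = [06:25, 08:35].
B [15:55, 19:45] → after → counts.
C [12:45, 19:10] → after → counts.
D [06:20, 13:05] → contains → no.
F [19:30, 21:35] → after → counts.
H [15:55, 17:35] → after → counts.
J [09:05, 10:10] → after → counts.
K [18:10, 19:35] → after → counts.
P [13:35, 17:40] → after → counts.
Q [12:40, 15:50] → after → counts.
R [16:10, 21:05] → after → counts.
S [18:00, 20:15] → after → counts.
U [13:55, 21:30] → after → counts.
V [15:20, 15:25] → after → counts.
Total: 12.

12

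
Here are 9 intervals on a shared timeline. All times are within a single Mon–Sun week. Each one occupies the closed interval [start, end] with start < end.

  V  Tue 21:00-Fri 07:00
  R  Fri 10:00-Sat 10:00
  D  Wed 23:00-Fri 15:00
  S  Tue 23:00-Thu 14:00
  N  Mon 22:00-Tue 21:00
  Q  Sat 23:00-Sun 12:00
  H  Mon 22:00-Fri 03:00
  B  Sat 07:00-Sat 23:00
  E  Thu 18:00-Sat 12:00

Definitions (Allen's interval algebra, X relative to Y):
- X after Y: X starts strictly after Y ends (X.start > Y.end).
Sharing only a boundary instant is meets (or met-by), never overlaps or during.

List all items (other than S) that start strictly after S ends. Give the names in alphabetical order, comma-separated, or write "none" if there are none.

B, E, Q, R

Target S = [Tue 23:00, Thu 14:00].
B [Sat 07:00, Sat 23:00] → after → yes.
D [Wed 23:00, Fri 15:00] → overlapped-by → no.
E [Thu 18:00, Sat 12:00] → after → yes.
H [Mon 22:00, Fri 03:00] → contains → no.
N [Mon 22:00, Tue 21:00] → before → no.
Q [Sat 23:00, Sun 12:00] → after → yes.
R [Fri 10:00, Sat 10:00] → after → yes.
V [Tue 21:00, Fri 07:00] → contains → no.
Result: B, E, Q, R.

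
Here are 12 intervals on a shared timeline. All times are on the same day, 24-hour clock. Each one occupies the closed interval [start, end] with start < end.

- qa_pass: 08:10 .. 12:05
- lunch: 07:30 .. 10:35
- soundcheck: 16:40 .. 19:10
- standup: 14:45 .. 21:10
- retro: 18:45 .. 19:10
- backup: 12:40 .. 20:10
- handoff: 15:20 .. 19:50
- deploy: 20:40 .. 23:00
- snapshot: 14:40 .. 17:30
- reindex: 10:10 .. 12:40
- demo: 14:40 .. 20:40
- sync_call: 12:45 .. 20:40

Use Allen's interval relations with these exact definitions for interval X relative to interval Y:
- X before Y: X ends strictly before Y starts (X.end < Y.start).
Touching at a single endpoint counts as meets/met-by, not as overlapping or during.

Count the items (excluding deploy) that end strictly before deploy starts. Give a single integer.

Target deploy = [20:40, 23:00].
backup [12:40, 20:10] → before → counts.
demo [14:40, 20:40] → meets → no.
handoff [15:20, 19:50] → before → counts.
lunch [07:30, 10:35] → before → counts.
qa_pass [08:10, 12:05] → before → counts.
reindex [10:10, 12:40] → before → counts.
retro [18:45, 19:10] → before → counts.
snapshot [14:40, 17:30] → before → counts.
soundcheck [16:40, 19:10] → before → counts.
standup [14:45, 21:10] → overlaps → no.
sync_call [12:45, 20:40] → meets → no.
Total: 8.

8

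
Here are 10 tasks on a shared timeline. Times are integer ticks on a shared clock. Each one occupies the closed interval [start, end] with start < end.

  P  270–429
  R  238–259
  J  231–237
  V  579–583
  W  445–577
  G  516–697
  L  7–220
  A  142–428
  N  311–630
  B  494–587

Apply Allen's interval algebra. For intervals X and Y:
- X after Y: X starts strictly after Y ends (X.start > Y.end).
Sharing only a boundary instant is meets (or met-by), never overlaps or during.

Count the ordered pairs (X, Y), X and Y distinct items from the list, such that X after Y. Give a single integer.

Checking all 90 ordered pairs for relation 'after'; matching pairs in alphabetical order:
(B, A): B after A ✓
(B, J): B after J ✓
(B, L): B after L ✓
(B, P): B after P ✓
(B, R): B after R ✓
(G, A): G after A ✓
(G, J): G after J ✓
(G, L): G after L ✓
(G, P): G after P ✓
(G, R): G after R ✓
(J, L): J after L ✓
(N, J): N after J ✓
(N, L): N after L ✓
(N, R): N after R ✓
(P, J): P after J ✓
(P, L): P after L ✓
(P, R): P after R ✓
(R, J): R after J ✓
(R, L): R after L ✓
(V, A): V after A ✓
(V, J): V after J ✓
(V, L): V after L ✓
(V, P): V after P ✓
(V, R): V after R ✓
... plus 6 further pairs not listed.
Count: 30.

30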